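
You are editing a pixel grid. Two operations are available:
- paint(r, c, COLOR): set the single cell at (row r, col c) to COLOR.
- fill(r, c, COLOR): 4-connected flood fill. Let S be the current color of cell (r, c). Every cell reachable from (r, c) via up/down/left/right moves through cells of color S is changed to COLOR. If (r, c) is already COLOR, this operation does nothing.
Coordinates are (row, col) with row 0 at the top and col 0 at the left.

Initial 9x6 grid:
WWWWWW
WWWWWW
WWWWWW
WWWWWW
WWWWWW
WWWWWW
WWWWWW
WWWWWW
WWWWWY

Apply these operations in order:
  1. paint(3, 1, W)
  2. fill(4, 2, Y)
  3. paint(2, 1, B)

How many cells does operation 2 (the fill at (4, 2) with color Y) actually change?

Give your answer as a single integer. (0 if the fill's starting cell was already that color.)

Answer: 53

Derivation:
After op 1 paint(3,1,W):
WWWWWW
WWWWWW
WWWWWW
WWWWWW
WWWWWW
WWWWWW
WWWWWW
WWWWWW
WWWWWY
After op 2 fill(4,2,Y) [53 cells changed]:
YYYYYY
YYYYYY
YYYYYY
YYYYYY
YYYYYY
YYYYYY
YYYYYY
YYYYYY
YYYYYY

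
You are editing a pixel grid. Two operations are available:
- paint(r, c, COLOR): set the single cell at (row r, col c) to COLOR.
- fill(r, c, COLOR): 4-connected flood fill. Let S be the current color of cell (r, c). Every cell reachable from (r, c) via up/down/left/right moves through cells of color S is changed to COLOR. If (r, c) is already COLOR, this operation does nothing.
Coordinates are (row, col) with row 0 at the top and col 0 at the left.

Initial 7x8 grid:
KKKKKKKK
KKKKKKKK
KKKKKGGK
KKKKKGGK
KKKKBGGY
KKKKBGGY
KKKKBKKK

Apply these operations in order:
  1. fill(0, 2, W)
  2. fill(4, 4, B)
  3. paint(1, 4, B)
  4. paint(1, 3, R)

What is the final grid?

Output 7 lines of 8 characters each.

Answer: WWWWWWWW
WWWRBWWW
WWWWWGGW
WWWWWGGW
WWWWBGGY
WWWWBGGY
WWWWBKKK

Derivation:
After op 1 fill(0,2,W) [40 cells changed]:
WWWWWWWW
WWWWWWWW
WWWWWGGW
WWWWWGGW
WWWWBGGY
WWWWBGGY
WWWWBKKK
After op 2 fill(4,4,B) [0 cells changed]:
WWWWWWWW
WWWWWWWW
WWWWWGGW
WWWWWGGW
WWWWBGGY
WWWWBGGY
WWWWBKKK
After op 3 paint(1,4,B):
WWWWWWWW
WWWWBWWW
WWWWWGGW
WWWWWGGW
WWWWBGGY
WWWWBGGY
WWWWBKKK
After op 4 paint(1,3,R):
WWWWWWWW
WWWRBWWW
WWWWWGGW
WWWWWGGW
WWWWBGGY
WWWWBGGY
WWWWBKKK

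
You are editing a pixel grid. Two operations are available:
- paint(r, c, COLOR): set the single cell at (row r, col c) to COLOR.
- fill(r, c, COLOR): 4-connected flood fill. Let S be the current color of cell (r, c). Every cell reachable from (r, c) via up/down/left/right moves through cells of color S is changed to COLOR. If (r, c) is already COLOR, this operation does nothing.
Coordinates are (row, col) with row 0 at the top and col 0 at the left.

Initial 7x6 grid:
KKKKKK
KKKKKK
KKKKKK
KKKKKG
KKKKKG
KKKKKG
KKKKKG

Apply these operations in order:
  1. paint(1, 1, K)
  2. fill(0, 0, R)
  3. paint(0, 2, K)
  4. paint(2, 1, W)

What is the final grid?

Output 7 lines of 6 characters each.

Answer: RRKRRR
RRRRRR
RWRRRR
RRRRRG
RRRRRG
RRRRRG
RRRRRG

Derivation:
After op 1 paint(1,1,K):
KKKKKK
KKKKKK
KKKKKK
KKKKKG
KKKKKG
KKKKKG
KKKKKG
After op 2 fill(0,0,R) [38 cells changed]:
RRRRRR
RRRRRR
RRRRRR
RRRRRG
RRRRRG
RRRRRG
RRRRRG
After op 3 paint(0,2,K):
RRKRRR
RRRRRR
RRRRRR
RRRRRG
RRRRRG
RRRRRG
RRRRRG
After op 4 paint(2,1,W):
RRKRRR
RRRRRR
RWRRRR
RRRRRG
RRRRRG
RRRRRG
RRRRRG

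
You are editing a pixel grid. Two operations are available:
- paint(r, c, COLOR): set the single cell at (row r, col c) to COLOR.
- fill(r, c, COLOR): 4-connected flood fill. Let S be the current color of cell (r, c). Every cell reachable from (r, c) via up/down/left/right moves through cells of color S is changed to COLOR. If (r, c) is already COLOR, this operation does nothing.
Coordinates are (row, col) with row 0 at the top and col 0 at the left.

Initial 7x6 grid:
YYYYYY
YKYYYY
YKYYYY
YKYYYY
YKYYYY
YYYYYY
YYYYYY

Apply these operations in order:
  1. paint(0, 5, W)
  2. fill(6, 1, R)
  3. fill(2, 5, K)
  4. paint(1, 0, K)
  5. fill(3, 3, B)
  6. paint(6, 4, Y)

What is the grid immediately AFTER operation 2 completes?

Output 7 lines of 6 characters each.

Answer: RRRRRW
RKRRRR
RKRRRR
RKRRRR
RKRRRR
RRRRRR
RRRRRR

Derivation:
After op 1 paint(0,5,W):
YYYYYW
YKYYYY
YKYYYY
YKYYYY
YKYYYY
YYYYYY
YYYYYY
After op 2 fill(6,1,R) [37 cells changed]:
RRRRRW
RKRRRR
RKRRRR
RKRRRR
RKRRRR
RRRRRR
RRRRRR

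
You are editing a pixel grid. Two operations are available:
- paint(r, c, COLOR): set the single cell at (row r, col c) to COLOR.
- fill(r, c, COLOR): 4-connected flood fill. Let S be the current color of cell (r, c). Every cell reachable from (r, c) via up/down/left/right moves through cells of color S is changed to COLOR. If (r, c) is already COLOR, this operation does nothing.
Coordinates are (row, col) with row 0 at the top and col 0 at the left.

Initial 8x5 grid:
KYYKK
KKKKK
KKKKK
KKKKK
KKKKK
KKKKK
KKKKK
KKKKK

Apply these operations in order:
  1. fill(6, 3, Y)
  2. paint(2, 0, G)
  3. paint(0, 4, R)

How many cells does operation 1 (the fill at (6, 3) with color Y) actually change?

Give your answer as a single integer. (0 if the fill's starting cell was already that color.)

After op 1 fill(6,3,Y) [38 cells changed]:
YYYYY
YYYYY
YYYYY
YYYYY
YYYYY
YYYYY
YYYYY
YYYYY

Answer: 38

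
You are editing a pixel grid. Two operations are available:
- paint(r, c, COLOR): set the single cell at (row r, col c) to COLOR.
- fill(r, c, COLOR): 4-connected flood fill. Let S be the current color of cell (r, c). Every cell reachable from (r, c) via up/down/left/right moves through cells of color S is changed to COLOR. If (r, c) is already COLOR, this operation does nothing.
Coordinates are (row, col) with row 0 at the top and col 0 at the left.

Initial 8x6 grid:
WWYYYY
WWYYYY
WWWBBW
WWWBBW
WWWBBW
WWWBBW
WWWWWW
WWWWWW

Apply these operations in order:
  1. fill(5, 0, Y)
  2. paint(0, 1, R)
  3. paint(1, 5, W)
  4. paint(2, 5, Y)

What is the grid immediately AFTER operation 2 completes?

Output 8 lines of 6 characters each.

After op 1 fill(5,0,Y) [32 cells changed]:
YYYYYY
YYYYYY
YYYBBY
YYYBBY
YYYBBY
YYYBBY
YYYYYY
YYYYYY
After op 2 paint(0,1,R):
YRYYYY
YYYYYY
YYYBBY
YYYBBY
YYYBBY
YYYBBY
YYYYYY
YYYYYY

Answer: YRYYYY
YYYYYY
YYYBBY
YYYBBY
YYYBBY
YYYBBY
YYYYYY
YYYYYY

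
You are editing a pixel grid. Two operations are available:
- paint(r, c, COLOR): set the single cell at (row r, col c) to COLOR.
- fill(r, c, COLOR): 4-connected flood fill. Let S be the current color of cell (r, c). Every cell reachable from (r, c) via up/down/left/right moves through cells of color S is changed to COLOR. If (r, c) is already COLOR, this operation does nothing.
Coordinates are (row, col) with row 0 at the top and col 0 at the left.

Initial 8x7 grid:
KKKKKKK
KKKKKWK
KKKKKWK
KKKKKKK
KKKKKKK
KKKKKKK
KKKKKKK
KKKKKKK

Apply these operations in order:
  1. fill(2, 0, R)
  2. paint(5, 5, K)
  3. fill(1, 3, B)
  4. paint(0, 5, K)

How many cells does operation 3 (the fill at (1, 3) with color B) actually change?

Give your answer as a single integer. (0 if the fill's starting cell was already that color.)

After op 1 fill(2,0,R) [54 cells changed]:
RRRRRRR
RRRRRWR
RRRRRWR
RRRRRRR
RRRRRRR
RRRRRRR
RRRRRRR
RRRRRRR
After op 2 paint(5,5,K):
RRRRRRR
RRRRRWR
RRRRRWR
RRRRRRR
RRRRRRR
RRRRRKR
RRRRRRR
RRRRRRR
After op 3 fill(1,3,B) [53 cells changed]:
BBBBBBB
BBBBBWB
BBBBBWB
BBBBBBB
BBBBBBB
BBBBBKB
BBBBBBB
BBBBBBB

Answer: 53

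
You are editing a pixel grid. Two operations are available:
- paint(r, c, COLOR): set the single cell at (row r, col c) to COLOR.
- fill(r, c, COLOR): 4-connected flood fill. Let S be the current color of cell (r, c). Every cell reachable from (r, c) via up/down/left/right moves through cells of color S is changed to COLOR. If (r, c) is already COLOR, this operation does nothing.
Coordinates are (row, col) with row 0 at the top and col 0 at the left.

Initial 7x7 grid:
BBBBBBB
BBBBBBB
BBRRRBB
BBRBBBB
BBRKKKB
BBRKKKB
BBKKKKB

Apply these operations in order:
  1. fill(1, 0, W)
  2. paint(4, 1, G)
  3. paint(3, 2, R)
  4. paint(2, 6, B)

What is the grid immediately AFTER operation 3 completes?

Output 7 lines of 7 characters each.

Answer: WWWWWWW
WWWWWWW
WWRRRWW
WWRWWWW
WGRKKKW
WWRKKKW
WWKKKKW

Derivation:
After op 1 fill(1,0,W) [33 cells changed]:
WWWWWWW
WWWWWWW
WWRRRWW
WWRWWWW
WWRKKKW
WWRKKKW
WWKKKKW
After op 2 paint(4,1,G):
WWWWWWW
WWWWWWW
WWRRRWW
WWRWWWW
WGRKKKW
WWRKKKW
WWKKKKW
After op 3 paint(3,2,R):
WWWWWWW
WWWWWWW
WWRRRWW
WWRWWWW
WGRKKKW
WWRKKKW
WWKKKKW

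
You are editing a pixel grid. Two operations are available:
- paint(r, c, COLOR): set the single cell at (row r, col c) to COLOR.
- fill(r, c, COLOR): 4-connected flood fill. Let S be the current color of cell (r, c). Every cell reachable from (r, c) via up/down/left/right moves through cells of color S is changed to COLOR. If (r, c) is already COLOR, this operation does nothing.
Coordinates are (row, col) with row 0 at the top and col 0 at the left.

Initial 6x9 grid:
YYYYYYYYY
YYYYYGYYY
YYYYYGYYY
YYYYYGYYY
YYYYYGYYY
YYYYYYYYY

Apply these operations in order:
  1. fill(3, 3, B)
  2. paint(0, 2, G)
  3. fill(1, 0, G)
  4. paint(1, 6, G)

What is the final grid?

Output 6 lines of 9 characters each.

After op 1 fill(3,3,B) [50 cells changed]:
BBBBBBBBB
BBBBBGBBB
BBBBBGBBB
BBBBBGBBB
BBBBBGBBB
BBBBBBBBB
After op 2 paint(0,2,G):
BBGBBBBBB
BBBBBGBBB
BBBBBGBBB
BBBBBGBBB
BBBBBGBBB
BBBBBBBBB
After op 3 fill(1,0,G) [49 cells changed]:
GGGGGGGGG
GGGGGGGGG
GGGGGGGGG
GGGGGGGGG
GGGGGGGGG
GGGGGGGGG
After op 4 paint(1,6,G):
GGGGGGGGG
GGGGGGGGG
GGGGGGGGG
GGGGGGGGG
GGGGGGGGG
GGGGGGGGG

Answer: GGGGGGGGG
GGGGGGGGG
GGGGGGGGG
GGGGGGGGG
GGGGGGGGG
GGGGGGGGG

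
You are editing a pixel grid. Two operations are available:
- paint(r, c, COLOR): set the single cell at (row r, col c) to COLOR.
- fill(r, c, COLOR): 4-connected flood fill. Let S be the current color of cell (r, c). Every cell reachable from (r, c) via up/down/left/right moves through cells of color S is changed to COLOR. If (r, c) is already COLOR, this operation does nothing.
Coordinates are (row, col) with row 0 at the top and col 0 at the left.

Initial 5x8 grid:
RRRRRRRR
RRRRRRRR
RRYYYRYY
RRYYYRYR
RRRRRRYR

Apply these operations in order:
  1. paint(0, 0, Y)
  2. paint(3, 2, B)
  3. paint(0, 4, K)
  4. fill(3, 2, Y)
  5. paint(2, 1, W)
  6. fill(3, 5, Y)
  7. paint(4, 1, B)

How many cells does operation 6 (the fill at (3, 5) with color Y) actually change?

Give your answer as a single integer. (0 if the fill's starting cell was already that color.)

Answer: 25

Derivation:
After op 1 paint(0,0,Y):
YRRRRRRR
RRRRRRRR
RRYYYRYY
RRYYYRYR
RRRRRRYR
After op 2 paint(3,2,B):
YRRRRRRR
RRRRRRRR
RRYYYRYY
RRBYYRYR
RRRRRRYR
After op 3 paint(0,4,K):
YRRRKRRR
RRRRRRRR
RRYYYRYY
RRBYYRYR
RRRRRRYR
After op 4 fill(3,2,Y) [1 cells changed]:
YRRRKRRR
RRRRRRRR
RRYYYRYY
RRYYYRYR
RRRRRRYR
After op 5 paint(2,1,W):
YRRRKRRR
RRRRRRRR
RWYYYRYY
RRYYYRYR
RRRRRRYR
After op 6 fill(3,5,Y) [25 cells changed]:
YYYYKYYY
YYYYYYYY
YWYYYYYY
YYYYYYYR
YYYYYYYR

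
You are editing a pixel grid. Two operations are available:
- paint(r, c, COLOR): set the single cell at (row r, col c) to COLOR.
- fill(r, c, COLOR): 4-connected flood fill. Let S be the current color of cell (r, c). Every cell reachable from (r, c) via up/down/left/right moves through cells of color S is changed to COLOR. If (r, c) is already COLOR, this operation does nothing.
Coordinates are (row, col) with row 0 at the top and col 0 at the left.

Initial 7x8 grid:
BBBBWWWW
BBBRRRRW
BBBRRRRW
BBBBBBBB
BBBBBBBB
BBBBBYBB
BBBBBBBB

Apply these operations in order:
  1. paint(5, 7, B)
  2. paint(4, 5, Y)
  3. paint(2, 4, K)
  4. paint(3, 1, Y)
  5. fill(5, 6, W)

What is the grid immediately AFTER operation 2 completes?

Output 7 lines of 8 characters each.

Answer: BBBBWWWW
BBBRRRRW
BBBRRRRW
BBBBBBBB
BBBBBYBB
BBBBBYBB
BBBBBBBB

Derivation:
After op 1 paint(5,7,B):
BBBBWWWW
BBBRRRRW
BBBRRRRW
BBBBBBBB
BBBBBBBB
BBBBBYBB
BBBBBBBB
After op 2 paint(4,5,Y):
BBBBWWWW
BBBRRRRW
BBBRRRRW
BBBBBBBB
BBBBBYBB
BBBBBYBB
BBBBBBBB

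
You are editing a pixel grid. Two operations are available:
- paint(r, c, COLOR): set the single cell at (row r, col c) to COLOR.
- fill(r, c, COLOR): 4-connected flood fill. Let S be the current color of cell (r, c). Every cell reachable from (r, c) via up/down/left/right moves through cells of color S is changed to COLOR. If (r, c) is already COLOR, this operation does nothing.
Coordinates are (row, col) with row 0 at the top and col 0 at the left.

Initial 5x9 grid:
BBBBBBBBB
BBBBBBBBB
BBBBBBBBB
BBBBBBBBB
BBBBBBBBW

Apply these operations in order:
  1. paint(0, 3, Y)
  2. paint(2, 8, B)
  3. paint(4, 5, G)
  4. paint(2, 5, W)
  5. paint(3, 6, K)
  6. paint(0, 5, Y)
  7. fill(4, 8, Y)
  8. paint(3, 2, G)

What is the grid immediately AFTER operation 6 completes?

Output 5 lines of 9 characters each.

After op 1 paint(0,3,Y):
BBBYBBBBB
BBBBBBBBB
BBBBBBBBB
BBBBBBBBB
BBBBBBBBW
After op 2 paint(2,8,B):
BBBYBBBBB
BBBBBBBBB
BBBBBBBBB
BBBBBBBBB
BBBBBBBBW
After op 3 paint(4,5,G):
BBBYBBBBB
BBBBBBBBB
BBBBBBBBB
BBBBBBBBB
BBBBBGBBW
After op 4 paint(2,5,W):
BBBYBBBBB
BBBBBBBBB
BBBBBWBBB
BBBBBBBBB
BBBBBGBBW
After op 5 paint(3,6,K):
BBBYBBBBB
BBBBBBBBB
BBBBBWBBB
BBBBBBKBB
BBBBBGBBW
After op 6 paint(0,5,Y):
BBBYBYBBB
BBBBBBBBB
BBBBBWBBB
BBBBBBKBB
BBBBBGBBW

Answer: BBBYBYBBB
BBBBBBBBB
BBBBBWBBB
BBBBBBKBB
BBBBBGBBW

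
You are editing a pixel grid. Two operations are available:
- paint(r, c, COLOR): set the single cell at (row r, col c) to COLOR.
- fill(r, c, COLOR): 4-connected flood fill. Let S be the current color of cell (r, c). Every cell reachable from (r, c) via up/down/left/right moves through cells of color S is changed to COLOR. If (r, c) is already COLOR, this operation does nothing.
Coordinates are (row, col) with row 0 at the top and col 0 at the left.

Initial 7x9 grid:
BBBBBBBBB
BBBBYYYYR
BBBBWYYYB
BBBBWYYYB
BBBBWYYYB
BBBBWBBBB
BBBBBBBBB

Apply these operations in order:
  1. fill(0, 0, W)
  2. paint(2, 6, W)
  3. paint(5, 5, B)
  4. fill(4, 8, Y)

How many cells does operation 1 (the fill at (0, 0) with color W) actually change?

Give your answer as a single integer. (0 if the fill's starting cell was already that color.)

Answer: 45

Derivation:
After op 1 fill(0,0,W) [45 cells changed]:
WWWWWWWWW
WWWWYYYYR
WWWWWYYYW
WWWWWYYYW
WWWWWYYYW
WWWWWWWWW
WWWWWWWWW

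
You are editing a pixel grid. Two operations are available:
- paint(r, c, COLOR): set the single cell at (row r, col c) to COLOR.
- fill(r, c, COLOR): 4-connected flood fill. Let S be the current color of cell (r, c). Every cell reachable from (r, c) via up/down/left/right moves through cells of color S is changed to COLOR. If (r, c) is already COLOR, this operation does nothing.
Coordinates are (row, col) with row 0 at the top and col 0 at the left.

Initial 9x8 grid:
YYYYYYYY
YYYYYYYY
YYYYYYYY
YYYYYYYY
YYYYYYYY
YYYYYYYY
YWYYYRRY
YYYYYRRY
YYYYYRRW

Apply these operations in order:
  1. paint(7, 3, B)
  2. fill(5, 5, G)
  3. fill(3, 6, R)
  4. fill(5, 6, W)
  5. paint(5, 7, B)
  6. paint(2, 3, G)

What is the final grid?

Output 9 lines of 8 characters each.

Answer: WWWWWWWW
WWWWWWWW
WWWGWWWW
WWWWWWWW
WWWWWWWW
WWWWWWWB
WWWWWWWW
WWWBWWWW
WWWWWWWW

Derivation:
After op 1 paint(7,3,B):
YYYYYYYY
YYYYYYYY
YYYYYYYY
YYYYYYYY
YYYYYYYY
YYYYYYYY
YWYYYRRY
YYYBYRRY
YYYYYRRW
After op 2 fill(5,5,G) [63 cells changed]:
GGGGGGGG
GGGGGGGG
GGGGGGGG
GGGGGGGG
GGGGGGGG
GGGGGGGG
GWGGGRRG
GGGBGRRG
GGGGGRRW
After op 3 fill(3,6,R) [63 cells changed]:
RRRRRRRR
RRRRRRRR
RRRRRRRR
RRRRRRRR
RRRRRRRR
RRRRRRRR
RWRRRRRR
RRRBRRRR
RRRRRRRW
After op 4 fill(5,6,W) [69 cells changed]:
WWWWWWWW
WWWWWWWW
WWWWWWWW
WWWWWWWW
WWWWWWWW
WWWWWWWW
WWWWWWWW
WWWBWWWW
WWWWWWWW
After op 5 paint(5,7,B):
WWWWWWWW
WWWWWWWW
WWWWWWWW
WWWWWWWW
WWWWWWWW
WWWWWWWB
WWWWWWWW
WWWBWWWW
WWWWWWWW
After op 6 paint(2,3,G):
WWWWWWWW
WWWWWWWW
WWWGWWWW
WWWWWWWW
WWWWWWWW
WWWWWWWB
WWWWWWWW
WWWBWWWW
WWWWWWWW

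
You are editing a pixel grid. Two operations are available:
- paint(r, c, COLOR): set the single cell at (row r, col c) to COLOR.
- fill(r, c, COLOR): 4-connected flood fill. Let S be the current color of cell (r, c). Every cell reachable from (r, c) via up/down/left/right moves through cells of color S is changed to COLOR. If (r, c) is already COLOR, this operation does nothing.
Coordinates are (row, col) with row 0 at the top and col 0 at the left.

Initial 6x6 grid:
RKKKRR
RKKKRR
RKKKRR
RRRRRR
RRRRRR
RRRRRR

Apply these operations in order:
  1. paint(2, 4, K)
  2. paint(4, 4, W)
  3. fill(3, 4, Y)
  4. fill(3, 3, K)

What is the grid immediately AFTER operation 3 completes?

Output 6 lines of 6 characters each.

Answer: YKKKYY
YKKKYY
YKKKKY
YYYYYY
YYYYWY
YYYYYY

Derivation:
After op 1 paint(2,4,K):
RKKKRR
RKKKRR
RKKKKR
RRRRRR
RRRRRR
RRRRRR
After op 2 paint(4,4,W):
RKKKRR
RKKKRR
RKKKKR
RRRRRR
RRRRWR
RRRRRR
After op 3 fill(3,4,Y) [25 cells changed]:
YKKKYY
YKKKYY
YKKKKY
YYYYYY
YYYYWY
YYYYYY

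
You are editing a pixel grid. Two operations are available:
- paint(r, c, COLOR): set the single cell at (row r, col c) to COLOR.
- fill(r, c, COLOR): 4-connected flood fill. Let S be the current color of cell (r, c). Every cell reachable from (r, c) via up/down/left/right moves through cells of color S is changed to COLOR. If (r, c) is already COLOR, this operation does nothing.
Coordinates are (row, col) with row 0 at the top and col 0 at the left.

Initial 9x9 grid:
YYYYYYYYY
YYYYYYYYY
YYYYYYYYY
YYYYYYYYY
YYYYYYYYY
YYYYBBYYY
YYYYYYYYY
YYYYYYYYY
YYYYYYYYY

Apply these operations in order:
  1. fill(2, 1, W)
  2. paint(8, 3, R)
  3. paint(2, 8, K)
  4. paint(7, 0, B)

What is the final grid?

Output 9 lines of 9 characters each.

After op 1 fill(2,1,W) [79 cells changed]:
WWWWWWWWW
WWWWWWWWW
WWWWWWWWW
WWWWWWWWW
WWWWWWWWW
WWWWBBWWW
WWWWWWWWW
WWWWWWWWW
WWWWWWWWW
After op 2 paint(8,3,R):
WWWWWWWWW
WWWWWWWWW
WWWWWWWWW
WWWWWWWWW
WWWWWWWWW
WWWWBBWWW
WWWWWWWWW
WWWWWWWWW
WWWRWWWWW
After op 3 paint(2,8,K):
WWWWWWWWW
WWWWWWWWW
WWWWWWWWK
WWWWWWWWW
WWWWWWWWW
WWWWBBWWW
WWWWWWWWW
WWWWWWWWW
WWWRWWWWW
After op 4 paint(7,0,B):
WWWWWWWWW
WWWWWWWWW
WWWWWWWWK
WWWWWWWWW
WWWWWWWWW
WWWWBBWWW
WWWWWWWWW
BWWWWWWWW
WWWRWWWWW

Answer: WWWWWWWWW
WWWWWWWWW
WWWWWWWWK
WWWWWWWWW
WWWWWWWWW
WWWWBBWWW
WWWWWWWWW
BWWWWWWWW
WWWRWWWWW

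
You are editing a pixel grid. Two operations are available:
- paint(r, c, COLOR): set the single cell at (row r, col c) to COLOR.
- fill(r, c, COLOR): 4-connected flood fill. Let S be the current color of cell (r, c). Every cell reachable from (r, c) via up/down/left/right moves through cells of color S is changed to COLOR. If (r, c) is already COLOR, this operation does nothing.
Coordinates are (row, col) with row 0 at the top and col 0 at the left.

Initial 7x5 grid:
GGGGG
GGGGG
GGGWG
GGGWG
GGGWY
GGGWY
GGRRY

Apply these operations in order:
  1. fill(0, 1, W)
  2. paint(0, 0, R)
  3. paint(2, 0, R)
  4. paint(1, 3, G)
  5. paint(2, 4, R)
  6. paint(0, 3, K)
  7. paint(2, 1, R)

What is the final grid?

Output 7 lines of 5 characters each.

Answer: RWWKW
WWWGW
RRWWR
WWWWW
WWWWY
WWWWY
WWRRY

Derivation:
After op 1 fill(0,1,W) [26 cells changed]:
WWWWW
WWWWW
WWWWW
WWWWW
WWWWY
WWWWY
WWRRY
After op 2 paint(0,0,R):
RWWWW
WWWWW
WWWWW
WWWWW
WWWWY
WWWWY
WWRRY
After op 3 paint(2,0,R):
RWWWW
WWWWW
RWWWW
WWWWW
WWWWY
WWWWY
WWRRY
After op 4 paint(1,3,G):
RWWWW
WWWGW
RWWWW
WWWWW
WWWWY
WWWWY
WWRRY
After op 5 paint(2,4,R):
RWWWW
WWWGW
RWWWR
WWWWW
WWWWY
WWWWY
WWRRY
After op 6 paint(0,3,K):
RWWKW
WWWGW
RWWWR
WWWWW
WWWWY
WWWWY
WWRRY
After op 7 paint(2,1,R):
RWWKW
WWWGW
RRWWR
WWWWW
WWWWY
WWWWY
WWRRY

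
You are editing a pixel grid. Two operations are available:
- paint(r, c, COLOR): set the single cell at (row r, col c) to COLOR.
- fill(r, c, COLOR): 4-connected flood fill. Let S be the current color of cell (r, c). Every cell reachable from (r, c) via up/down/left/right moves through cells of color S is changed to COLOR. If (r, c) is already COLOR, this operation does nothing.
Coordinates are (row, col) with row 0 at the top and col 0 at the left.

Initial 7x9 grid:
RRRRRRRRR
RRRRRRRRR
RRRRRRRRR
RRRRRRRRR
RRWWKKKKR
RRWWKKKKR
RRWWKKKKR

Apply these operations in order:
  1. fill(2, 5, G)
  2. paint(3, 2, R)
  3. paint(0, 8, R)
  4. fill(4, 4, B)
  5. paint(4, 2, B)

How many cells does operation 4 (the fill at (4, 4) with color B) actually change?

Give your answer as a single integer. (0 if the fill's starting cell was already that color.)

After op 1 fill(2,5,G) [45 cells changed]:
GGGGGGGGG
GGGGGGGGG
GGGGGGGGG
GGGGGGGGG
GGWWKKKKG
GGWWKKKKG
GGWWKKKKG
After op 2 paint(3,2,R):
GGGGGGGGG
GGGGGGGGG
GGGGGGGGG
GGRGGGGGG
GGWWKKKKG
GGWWKKKKG
GGWWKKKKG
After op 3 paint(0,8,R):
GGGGGGGGR
GGGGGGGGG
GGGGGGGGG
GGRGGGGGG
GGWWKKKKG
GGWWKKKKG
GGWWKKKKG
After op 4 fill(4,4,B) [12 cells changed]:
GGGGGGGGR
GGGGGGGGG
GGGGGGGGG
GGRGGGGGG
GGWWBBBBG
GGWWBBBBG
GGWWBBBBG

Answer: 12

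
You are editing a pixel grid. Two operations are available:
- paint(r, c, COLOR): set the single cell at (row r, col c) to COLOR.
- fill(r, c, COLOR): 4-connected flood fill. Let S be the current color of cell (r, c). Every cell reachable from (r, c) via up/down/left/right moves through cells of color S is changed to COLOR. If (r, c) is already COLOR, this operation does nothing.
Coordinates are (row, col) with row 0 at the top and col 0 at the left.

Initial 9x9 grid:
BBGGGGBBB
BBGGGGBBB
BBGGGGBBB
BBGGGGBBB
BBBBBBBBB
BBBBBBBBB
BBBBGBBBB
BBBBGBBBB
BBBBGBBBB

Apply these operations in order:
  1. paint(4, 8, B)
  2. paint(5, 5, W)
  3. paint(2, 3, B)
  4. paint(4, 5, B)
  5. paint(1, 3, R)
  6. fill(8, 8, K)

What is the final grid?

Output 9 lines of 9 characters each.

Answer: KKGGGGKKK
KKGRGGKKK
KKGBGGKKK
KKGGGGKKK
KKKKKKKKK
KKKKKWKKK
KKKKGKKKK
KKKKGKKKK
KKKKGKKKK

Derivation:
After op 1 paint(4,8,B):
BBGGGGBBB
BBGGGGBBB
BBGGGGBBB
BBGGGGBBB
BBBBBBBBB
BBBBBBBBB
BBBBGBBBB
BBBBGBBBB
BBBBGBBBB
After op 2 paint(5,5,W):
BBGGGGBBB
BBGGGGBBB
BBGGGGBBB
BBGGGGBBB
BBBBBBBBB
BBBBBWBBB
BBBBGBBBB
BBBBGBBBB
BBBBGBBBB
After op 3 paint(2,3,B):
BBGGGGBBB
BBGGGGBBB
BBGBGGBBB
BBGGGGBBB
BBBBBBBBB
BBBBBWBBB
BBBBGBBBB
BBBBGBBBB
BBBBGBBBB
After op 4 paint(4,5,B):
BBGGGGBBB
BBGGGGBBB
BBGBGGBBB
BBGGGGBBB
BBBBBBBBB
BBBBBWBBB
BBBBGBBBB
BBBBGBBBB
BBBBGBBBB
After op 5 paint(1,3,R):
BBGGGGBBB
BBGRGGBBB
BBGBGGBBB
BBGGGGBBB
BBBBBBBBB
BBBBBWBBB
BBBBGBBBB
BBBBGBBBB
BBBBGBBBB
After op 6 fill(8,8,K) [61 cells changed]:
KKGGGGKKK
KKGRGGKKK
KKGBGGKKK
KKGGGGKKK
KKKKKKKKK
KKKKKWKKK
KKKKGKKKK
KKKKGKKKK
KKKKGKKKK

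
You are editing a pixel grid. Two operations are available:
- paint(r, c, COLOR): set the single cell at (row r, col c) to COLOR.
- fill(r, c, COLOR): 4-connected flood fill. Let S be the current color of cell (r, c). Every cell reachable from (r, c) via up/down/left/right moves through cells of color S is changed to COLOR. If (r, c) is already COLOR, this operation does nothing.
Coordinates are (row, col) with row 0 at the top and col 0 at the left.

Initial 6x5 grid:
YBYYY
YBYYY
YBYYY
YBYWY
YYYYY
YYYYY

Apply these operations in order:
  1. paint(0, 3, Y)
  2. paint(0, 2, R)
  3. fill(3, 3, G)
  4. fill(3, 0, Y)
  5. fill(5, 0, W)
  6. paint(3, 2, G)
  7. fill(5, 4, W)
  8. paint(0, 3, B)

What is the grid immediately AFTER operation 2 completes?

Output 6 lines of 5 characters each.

After op 1 paint(0,3,Y):
YBYYY
YBYYY
YBYYY
YBYWY
YYYYY
YYYYY
After op 2 paint(0,2,R):
YBRYY
YBYYY
YBYYY
YBYWY
YYYYY
YYYYY

Answer: YBRYY
YBYYY
YBYYY
YBYWY
YYYYY
YYYYY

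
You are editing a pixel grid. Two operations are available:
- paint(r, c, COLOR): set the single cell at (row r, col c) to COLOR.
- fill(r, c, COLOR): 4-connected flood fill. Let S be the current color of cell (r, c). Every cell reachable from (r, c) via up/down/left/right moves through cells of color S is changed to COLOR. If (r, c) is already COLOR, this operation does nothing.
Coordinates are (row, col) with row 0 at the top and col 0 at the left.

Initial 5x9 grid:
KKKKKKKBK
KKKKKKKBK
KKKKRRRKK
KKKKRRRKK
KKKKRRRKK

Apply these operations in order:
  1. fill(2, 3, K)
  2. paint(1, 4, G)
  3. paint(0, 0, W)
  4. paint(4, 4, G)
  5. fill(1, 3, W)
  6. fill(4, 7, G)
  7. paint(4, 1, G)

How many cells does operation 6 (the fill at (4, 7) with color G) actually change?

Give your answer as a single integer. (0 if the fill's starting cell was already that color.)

Answer: 8

Derivation:
After op 1 fill(2,3,K) [0 cells changed]:
KKKKKKKBK
KKKKKKKBK
KKKKRRRKK
KKKKRRRKK
KKKKRRRKK
After op 2 paint(1,4,G):
KKKKKKKBK
KKKKGKKBK
KKKKRRRKK
KKKKRRRKK
KKKKRRRKK
After op 3 paint(0,0,W):
WKKKKKKBK
KKKKGKKBK
KKKKRRRKK
KKKKRRRKK
KKKKRRRKK
After op 4 paint(4,4,G):
WKKKKKKBK
KKKKGKKBK
KKKKRRRKK
KKKKRRRKK
KKKKGRRKK
After op 5 fill(1,3,W) [24 cells changed]:
WWWWWWWBK
WWWWGWWBK
WWWWRRRKK
WWWWRRRKK
WWWWGRRKK
After op 6 fill(4,7,G) [8 cells changed]:
WWWWWWWBG
WWWWGWWBG
WWWWRRRGG
WWWWRRRGG
WWWWGRRGG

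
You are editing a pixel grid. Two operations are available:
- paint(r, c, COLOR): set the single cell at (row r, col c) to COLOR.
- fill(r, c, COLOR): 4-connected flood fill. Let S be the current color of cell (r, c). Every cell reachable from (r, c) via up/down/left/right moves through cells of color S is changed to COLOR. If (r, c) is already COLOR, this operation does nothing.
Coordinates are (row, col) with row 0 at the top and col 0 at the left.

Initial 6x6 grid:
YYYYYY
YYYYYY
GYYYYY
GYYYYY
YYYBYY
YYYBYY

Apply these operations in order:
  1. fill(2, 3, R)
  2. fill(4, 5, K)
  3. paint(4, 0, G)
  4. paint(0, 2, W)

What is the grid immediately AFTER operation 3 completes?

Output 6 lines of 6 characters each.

After op 1 fill(2,3,R) [32 cells changed]:
RRRRRR
RRRRRR
GRRRRR
GRRRRR
RRRBRR
RRRBRR
After op 2 fill(4,5,K) [32 cells changed]:
KKKKKK
KKKKKK
GKKKKK
GKKKKK
KKKBKK
KKKBKK
After op 3 paint(4,0,G):
KKKKKK
KKKKKK
GKKKKK
GKKKKK
GKKBKK
KKKBKK

Answer: KKKKKK
KKKKKK
GKKKKK
GKKKKK
GKKBKK
KKKBKK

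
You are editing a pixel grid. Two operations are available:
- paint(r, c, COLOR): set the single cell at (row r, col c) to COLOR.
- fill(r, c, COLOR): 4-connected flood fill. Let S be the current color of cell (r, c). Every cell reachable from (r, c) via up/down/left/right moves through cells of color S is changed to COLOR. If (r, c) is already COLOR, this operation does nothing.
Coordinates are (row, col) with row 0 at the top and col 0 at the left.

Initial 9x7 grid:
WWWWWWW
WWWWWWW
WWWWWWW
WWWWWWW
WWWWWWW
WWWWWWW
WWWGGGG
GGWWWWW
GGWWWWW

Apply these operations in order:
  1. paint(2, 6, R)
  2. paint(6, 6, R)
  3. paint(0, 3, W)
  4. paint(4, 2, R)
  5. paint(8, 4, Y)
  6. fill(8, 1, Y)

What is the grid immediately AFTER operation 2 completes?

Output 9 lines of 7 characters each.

Answer: WWWWWWW
WWWWWWW
WWWWWWR
WWWWWWW
WWWWWWW
WWWWWWW
WWWGGGR
GGWWWWW
GGWWWWW

Derivation:
After op 1 paint(2,6,R):
WWWWWWW
WWWWWWW
WWWWWWR
WWWWWWW
WWWWWWW
WWWWWWW
WWWGGGG
GGWWWWW
GGWWWWW
After op 2 paint(6,6,R):
WWWWWWW
WWWWWWW
WWWWWWR
WWWWWWW
WWWWWWW
WWWWWWW
WWWGGGR
GGWWWWW
GGWWWWW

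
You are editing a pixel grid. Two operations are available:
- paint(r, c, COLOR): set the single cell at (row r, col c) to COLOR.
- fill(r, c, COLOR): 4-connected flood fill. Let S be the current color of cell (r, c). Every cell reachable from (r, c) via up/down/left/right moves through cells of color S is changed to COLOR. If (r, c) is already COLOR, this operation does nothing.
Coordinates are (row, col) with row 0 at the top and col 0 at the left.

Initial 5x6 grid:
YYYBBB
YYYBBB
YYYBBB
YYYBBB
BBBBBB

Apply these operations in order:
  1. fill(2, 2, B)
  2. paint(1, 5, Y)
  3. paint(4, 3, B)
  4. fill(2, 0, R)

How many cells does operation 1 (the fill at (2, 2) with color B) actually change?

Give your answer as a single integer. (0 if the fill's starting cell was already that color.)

After op 1 fill(2,2,B) [12 cells changed]:
BBBBBB
BBBBBB
BBBBBB
BBBBBB
BBBBBB

Answer: 12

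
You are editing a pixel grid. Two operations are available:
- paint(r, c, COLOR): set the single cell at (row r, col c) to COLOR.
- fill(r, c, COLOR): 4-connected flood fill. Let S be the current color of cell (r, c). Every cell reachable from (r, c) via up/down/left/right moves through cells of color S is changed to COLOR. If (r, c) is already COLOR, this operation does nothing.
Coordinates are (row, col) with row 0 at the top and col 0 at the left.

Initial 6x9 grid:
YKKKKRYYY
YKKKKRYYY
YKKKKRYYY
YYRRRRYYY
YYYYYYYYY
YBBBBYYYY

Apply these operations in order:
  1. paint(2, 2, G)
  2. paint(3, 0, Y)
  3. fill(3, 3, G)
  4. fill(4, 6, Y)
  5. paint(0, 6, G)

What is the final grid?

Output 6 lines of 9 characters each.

Answer: YKKKKGGYY
YKKKKGYYY
YKGKKGYYY
YYGGGGYYY
YYYYYYYYY
YBBBBYYYY

Derivation:
After op 1 paint(2,2,G):
YKKKKRYYY
YKKKKRYYY
YKGKKRYYY
YYRRRRYYY
YYYYYYYYY
YBBBBYYYY
After op 2 paint(3,0,Y):
YKKKKRYYY
YKKKKRYYY
YKGKKRYYY
YYRRRRYYY
YYYYYYYYY
YBBBBYYYY
After op 3 fill(3,3,G) [7 cells changed]:
YKKKKGYYY
YKKKKGYYY
YKGKKGYYY
YYGGGGYYY
YYYYYYYYY
YBBBBYYYY
After op 4 fill(4,6,Y) [0 cells changed]:
YKKKKGYYY
YKKKKGYYY
YKGKKGYYY
YYGGGGYYY
YYYYYYYYY
YBBBBYYYY
After op 5 paint(0,6,G):
YKKKKGGYY
YKKKKGYYY
YKGKKGYYY
YYGGGGYYY
YYYYYYYYY
YBBBBYYYY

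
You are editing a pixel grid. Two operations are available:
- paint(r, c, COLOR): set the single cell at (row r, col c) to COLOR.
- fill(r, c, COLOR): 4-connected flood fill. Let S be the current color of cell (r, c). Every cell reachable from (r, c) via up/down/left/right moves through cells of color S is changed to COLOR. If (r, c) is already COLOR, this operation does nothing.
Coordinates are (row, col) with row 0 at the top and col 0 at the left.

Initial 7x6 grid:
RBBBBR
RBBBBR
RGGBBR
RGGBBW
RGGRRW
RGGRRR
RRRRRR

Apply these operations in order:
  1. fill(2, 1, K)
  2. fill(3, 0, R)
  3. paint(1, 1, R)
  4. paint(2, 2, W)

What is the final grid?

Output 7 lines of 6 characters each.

After op 1 fill(2,1,K) [8 cells changed]:
RBBBBR
RBBBBR
RKKBBR
RKKBBW
RKKRRW
RKKRRR
RRRRRR
After op 2 fill(3,0,R) [0 cells changed]:
RBBBBR
RBBBBR
RKKBBR
RKKBBW
RKKRRW
RKKRRR
RRRRRR
After op 3 paint(1,1,R):
RBBBBR
RRBBBR
RKKBBR
RKKBBW
RKKRRW
RKKRRR
RRRRRR
After op 4 paint(2,2,W):
RBBBBR
RRBBBR
RKWBBR
RKKBBW
RKKRRW
RKKRRR
RRRRRR

Answer: RBBBBR
RRBBBR
RKWBBR
RKKBBW
RKKRRW
RKKRRR
RRRRRR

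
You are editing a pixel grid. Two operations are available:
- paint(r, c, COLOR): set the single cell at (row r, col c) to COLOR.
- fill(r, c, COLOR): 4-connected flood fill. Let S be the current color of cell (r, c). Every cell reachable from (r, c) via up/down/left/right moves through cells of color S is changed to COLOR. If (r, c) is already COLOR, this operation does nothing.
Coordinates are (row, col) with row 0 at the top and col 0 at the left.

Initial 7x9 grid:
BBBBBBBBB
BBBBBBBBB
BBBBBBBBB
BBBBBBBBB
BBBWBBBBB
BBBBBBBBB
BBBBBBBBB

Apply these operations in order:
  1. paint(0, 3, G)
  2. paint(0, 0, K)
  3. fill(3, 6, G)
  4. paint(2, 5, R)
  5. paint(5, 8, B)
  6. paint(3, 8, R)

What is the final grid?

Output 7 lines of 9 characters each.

Answer: KGGGGGGGG
GGGGGGGGG
GGGGGRGGG
GGGGGGGGR
GGGWGGGGG
GGGGGGGGB
GGGGGGGGG

Derivation:
After op 1 paint(0,3,G):
BBBGBBBBB
BBBBBBBBB
BBBBBBBBB
BBBBBBBBB
BBBWBBBBB
BBBBBBBBB
BBBBBBBBB
After op 2 paint(0,0,K):
KBBGBBBBB
BBBBBBBBB
BBBBBBBBB
BBBBBBBBB
BBBWBBBBB
BBBBBBBBB
BBBBBBBBB
After op 3 fill(3,6,G) [60 cells changed]:
KGGGGGGGG
GGGGGGGGG
GGGGGGGGG
GGGGGGGGG
GGGWGGGGG
GGGGGGGGG
GGGGGGGGG
After op 4 paint(2,5,R):
KGGGGGGGG
GGGGGGGGG
GGGGGRGGG
GGGGGGGGG
GGGWGGGGG
GGGGGGGGG
GGGGGGGGG
After op 5 paint(5,8,B):
KGGGGGGGG
GGGGGGGGG
GGGGGRGGG
GGGGGGGGG
GGGWGGGGG
GGGGGGGGB
GGGGGGGGG
After op 6 paint(3,8,R):
KGGGGGGGG
GGGGGGGGG
GGGGGRGGG
GGGGGGGGR
GGGWGGGGG
GGGGGGGGB
GGGGGGGGG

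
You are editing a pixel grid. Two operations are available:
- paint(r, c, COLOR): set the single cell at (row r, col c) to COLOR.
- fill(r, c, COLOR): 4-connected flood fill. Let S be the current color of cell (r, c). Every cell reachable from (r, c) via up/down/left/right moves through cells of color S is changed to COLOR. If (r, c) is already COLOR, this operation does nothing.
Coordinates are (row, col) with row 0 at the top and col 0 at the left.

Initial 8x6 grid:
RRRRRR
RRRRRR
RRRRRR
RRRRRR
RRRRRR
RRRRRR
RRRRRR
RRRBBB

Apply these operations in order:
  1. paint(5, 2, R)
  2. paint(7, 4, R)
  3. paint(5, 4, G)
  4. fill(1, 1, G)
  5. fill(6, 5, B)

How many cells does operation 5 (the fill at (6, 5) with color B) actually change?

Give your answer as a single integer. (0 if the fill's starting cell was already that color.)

After op 1 paint(5,2,R):
RRRRRR
RRRRRR
RRRRRR
RRRRRR
RRRRRR
RRRRRR
RRRRRR
RRRBBB
After op 2 paint(7,4,R):
RRRRRR
RRRRRR
RRRRRR
RRRRRR
RRRRRR
RRRRRR
RRRRRR
RRRBRB
After op 3 paint(5,4,G):
RRRRRR
RRRRRR
RRRRRR
RRRRRR
RRRRRR
RRRRGR
RRRRRR
RRRBRB
After op 4 fill(1,1,G) [45 cells changed]:
GGGGGG
GGGGGG
GGGGGG
GGGGGG
GGGGGG
GGGGGG
GGGGGG
GGGBGB
After op 5 fill(6,5,B) [46 cells changed]:
BBBBBB
BBBBBB
BBBBBB
BBBBBB
BBBBBB
BBBBBB
BBBBBB
BBBBBB

Answer: 46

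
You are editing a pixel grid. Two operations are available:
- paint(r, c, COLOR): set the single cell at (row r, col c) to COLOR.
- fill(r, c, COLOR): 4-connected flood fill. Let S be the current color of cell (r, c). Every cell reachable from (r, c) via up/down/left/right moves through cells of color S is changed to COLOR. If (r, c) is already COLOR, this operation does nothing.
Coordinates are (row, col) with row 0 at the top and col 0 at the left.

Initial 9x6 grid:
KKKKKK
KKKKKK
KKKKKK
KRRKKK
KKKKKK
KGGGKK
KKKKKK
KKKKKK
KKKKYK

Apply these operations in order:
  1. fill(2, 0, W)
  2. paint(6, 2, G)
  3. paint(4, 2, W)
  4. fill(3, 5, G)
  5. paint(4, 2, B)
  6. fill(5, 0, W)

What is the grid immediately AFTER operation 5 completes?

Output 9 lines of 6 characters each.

Answer: GGGGGG
GGGGGG
GGGGGG
GRRGGG
GGBGGG
GGGGGG
GGGGGG
GGGGGG
GGGGYG

Derivation:
After op 1 fill(2,0,W) [48 cells changed]:
WWWWWW
WWWWWW
WWWWWW
WRRWWW
WWWWWW
WGGGWW
WWWWWW
WWWWWW
WWWWYW
After op 2 paint(6,2,G):
WWWWWW
WWWWWW
WWWWWW
WRRWWW
WWWWWW
WGGGWW
WWGWWW
WWWWWW
WWWWYW
After op 3 paint(4,2,W):
WWWWWW
WWWWWW
WWWWWW
WRRWWW
WWWWWW
WGGGWW
WWGWWW
WWWWWW
WWWWYW
After op 4 fill(3,5,G) [47 cells changed]:
GGGGGG
GGGGGG
GGGGGG
GRRGGG
GGGGGG
GGGGGG
GGGGGG
GGGGGG
GGGGYG
After op 5 paint(4,2,B):
GGGGGG
GGGGGG
GGGGGG
GRRGGG
GGBGGG
GGGGGG
GGGGGG
GGGGGG
GGGGYG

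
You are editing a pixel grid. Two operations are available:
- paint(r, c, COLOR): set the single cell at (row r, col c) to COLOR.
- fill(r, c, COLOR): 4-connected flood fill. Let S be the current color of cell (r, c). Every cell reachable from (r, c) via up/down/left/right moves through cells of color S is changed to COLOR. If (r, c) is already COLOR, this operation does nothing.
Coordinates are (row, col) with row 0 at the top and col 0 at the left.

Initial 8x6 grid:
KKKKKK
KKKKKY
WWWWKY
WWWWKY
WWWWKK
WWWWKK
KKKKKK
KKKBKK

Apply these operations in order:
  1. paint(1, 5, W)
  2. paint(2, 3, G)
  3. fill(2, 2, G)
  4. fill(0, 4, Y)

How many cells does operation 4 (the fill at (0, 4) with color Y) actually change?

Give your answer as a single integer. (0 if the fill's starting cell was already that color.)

After op 1 paint(1,5,W):
KKKKKK
KKKKKW
WWWWKY
WWWWKY
WWWWKK
WWWWKK
KKKKKK
KKKBKK
After op 2 paint(2,3,G):
KKKKKK
KKKKKW
WWWGKY
WWWWKY
WWWWKK
WWWWKK
KKKKKK
KKKBKK
After op 3 fill(2,2,G) [15 cells changed]:
KKKKKK
KKKKKW
GGGGKY
GGGGKY
GGGGKK
GGGGKK
KKKKKK
KKKBKK
After op 4 fill(0,4,Y) [28 cells changed]:
YYYYYY
YYYYYW
GGGGYY
GGGGYY
GGGGYY
GGGGYY
YYYYYY
YYYBYY

Answer: 28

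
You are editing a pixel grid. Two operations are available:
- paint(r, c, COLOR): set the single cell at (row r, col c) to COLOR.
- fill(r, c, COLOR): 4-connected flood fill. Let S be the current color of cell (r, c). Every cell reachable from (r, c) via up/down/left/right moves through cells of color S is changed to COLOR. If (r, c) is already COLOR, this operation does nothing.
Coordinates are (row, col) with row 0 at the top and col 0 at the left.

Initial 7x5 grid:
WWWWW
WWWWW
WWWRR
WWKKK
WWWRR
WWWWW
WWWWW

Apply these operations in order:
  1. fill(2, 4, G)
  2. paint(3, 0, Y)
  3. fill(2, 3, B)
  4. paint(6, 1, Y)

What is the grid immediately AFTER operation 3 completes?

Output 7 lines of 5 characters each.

Answer: WWWWW
WWWWW
WWWBB
YWKKK
WWWRR
WWWWW
WWWWW

Derivation:
After op 1 fill(2,4,G) [2 cells changed]:
WWWWW
WWWWW
WWWGG
WWKKK
WWWRR
WWWWW
WWWWW
After op 2 paint(3,0,Y):
WWWWW
WWWWW
WWWGG
YWKKK
WWWRR
WWWWW
WWWWW
After op 3 fill(2,3,B) [2 cells changed]:
WWWWW
WWWWW
WWWBB
YWKKK
WWWRR
WWWWW
WWWWW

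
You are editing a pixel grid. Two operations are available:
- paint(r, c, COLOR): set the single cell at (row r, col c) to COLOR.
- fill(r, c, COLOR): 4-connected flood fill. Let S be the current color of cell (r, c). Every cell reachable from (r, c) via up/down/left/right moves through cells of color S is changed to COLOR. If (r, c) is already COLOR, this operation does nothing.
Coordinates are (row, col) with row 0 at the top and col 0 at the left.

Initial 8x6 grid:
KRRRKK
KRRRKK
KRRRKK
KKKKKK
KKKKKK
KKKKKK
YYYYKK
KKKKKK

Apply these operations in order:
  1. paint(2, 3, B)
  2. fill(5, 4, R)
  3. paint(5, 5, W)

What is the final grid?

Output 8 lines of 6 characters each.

Answer: RRRRRR
RRRRRR
RRRBRR
RRRRRR
RRRRRR
RRRRRW
YYYYRR
RRRRRR

Derivation:
After op 1 paint(2,3,B):
KRRRKK
KRRRKK
KRRBKK
KKKKKK
KKKKKK
KKKKKK
YYYYKK
KKKKKK
After op 2 fill(5,4,R) [35 cells changed]:
RRRRRR
RRRRRR
RRRBRR
RRRRRR
RRRRRR
RRRRRR
YYYYRR
RRRRRR
After op 3 paint(5,5,W):
RRRRRR
RRRRRR
RRRBRR
RRRRRR
RRRRRR
RRRRRW
YYYYRR
RRRRRR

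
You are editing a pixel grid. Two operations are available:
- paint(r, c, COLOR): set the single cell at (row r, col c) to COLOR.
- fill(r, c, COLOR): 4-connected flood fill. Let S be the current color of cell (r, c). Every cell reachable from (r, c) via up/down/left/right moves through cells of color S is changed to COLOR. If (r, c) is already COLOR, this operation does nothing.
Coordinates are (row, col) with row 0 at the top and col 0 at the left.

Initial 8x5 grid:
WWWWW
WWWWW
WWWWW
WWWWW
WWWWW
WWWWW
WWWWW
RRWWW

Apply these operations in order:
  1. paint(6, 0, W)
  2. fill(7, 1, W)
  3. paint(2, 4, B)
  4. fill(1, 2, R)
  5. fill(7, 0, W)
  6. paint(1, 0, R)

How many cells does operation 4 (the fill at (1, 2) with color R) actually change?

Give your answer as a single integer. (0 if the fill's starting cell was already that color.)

Answer: 39

Derivation:
After op 1 paint(6,0,W):
WWWWW
WWWWW
WWWWW
WWWWW
WWWWW
WWWWW
WWWWW
RRWWW
After op 2 fill(7,1,W) [2 cells changed]:
WWWWW
WWWWW
WWWWW
WWWWW
WWWWW
WWWWW
WWWWW
WWWWW
After op 3 paint(2,4,B):
WWWWW
WWWWW
WWWWB
WWWWW
WWWWW
WWWWW
WWWWW
WWWWW
After op 4 fill(1,2,R) [39 cells changed]:
RRRRR
RRRRR
RRRRB
RRRRR
RRRRR
RRRRR
RRRRR
RRRRR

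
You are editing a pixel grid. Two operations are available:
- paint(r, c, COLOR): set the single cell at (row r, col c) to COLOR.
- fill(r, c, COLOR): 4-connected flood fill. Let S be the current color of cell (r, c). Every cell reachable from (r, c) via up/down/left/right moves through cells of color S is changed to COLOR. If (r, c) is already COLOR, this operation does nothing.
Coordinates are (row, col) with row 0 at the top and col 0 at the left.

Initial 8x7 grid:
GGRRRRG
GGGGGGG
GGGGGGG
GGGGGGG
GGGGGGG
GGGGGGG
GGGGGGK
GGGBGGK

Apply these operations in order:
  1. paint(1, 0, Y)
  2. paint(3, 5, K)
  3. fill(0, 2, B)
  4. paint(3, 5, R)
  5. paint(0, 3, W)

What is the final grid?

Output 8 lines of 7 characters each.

Answer: GGBWBBG
YGGGGGG
GGGGGGG
GGGGGRG
GGGGGGG
GGGGGGG
GGGGGGK
GGGBGGK

Derivation:
After op 1 paint(1,0,Y):
GGRRRRG
YGGGGGG
GGGGGGG
GGGGGGG
GGGGGGG
GGGGGGG
GGGGGGK
GGGBGGK
After op 2 paint(3,5,K):
GGRRRRG
YGGGGGG
GGGGGGG
GGGGGKG
GGGGGGG
GGGGGGG
GGGGGGK
GGGBGGK
After op 3 fill(0,2,B) [4 cells changed]:
GGBBBBG
YGGGGGG
GGGGGGG
GGGGGKG
GGGGGGG
GGGGGGG
GGGGGGK
GGGBGGK
After op 4 paint(3,5,R):
GGBBBBG
YGGGGGG
GGGGGGG
GGGGGRG
GGGGGGG
GGGGGGG
GGGGGGK
GGGBGGK
After op 5 paint(0,3,W):
GGBWBBG
YGGGGGG
GGGGGGG
GGGGGRG
GGGGGGG
GGGGGGG
GGGGGGK
GGGBGGK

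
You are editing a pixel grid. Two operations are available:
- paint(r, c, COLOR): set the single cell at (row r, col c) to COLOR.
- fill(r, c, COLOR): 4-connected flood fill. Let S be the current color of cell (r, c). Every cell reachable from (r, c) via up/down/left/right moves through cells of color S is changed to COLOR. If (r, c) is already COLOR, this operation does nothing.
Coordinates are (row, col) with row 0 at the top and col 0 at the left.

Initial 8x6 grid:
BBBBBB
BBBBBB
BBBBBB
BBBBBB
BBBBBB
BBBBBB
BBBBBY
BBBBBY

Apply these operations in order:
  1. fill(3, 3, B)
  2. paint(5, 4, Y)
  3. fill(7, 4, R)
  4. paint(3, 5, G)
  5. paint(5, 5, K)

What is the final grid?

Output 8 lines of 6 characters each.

Answer: RRRRRR
RRRRRR
RRRRRR
RRRRRG
RRRRRR
RRRRYK
RRRRRY
RRRRRY

Derivation:
After op 1 fill(3,3,B) [0 cells changed]:
BBBBBB
BBBBBB
BBBBBB
BBBBBB
BBBBBB
BBBBBB
BBBBBY
BBBBBY
After op 2 paint(5,4,Y):
BBBBBB
BBBBBB
BBBBBB
BBBBBB
BBBBBB
BBBBYB
BBBBBY
BBBBBY
After op 3 fill(7,4,R) [45 cells changed]:
RRRRRR
RRRRRR
RRRRRR
RRRRRR
RRRRRR
RRRRYR
RRRRRY
RRRRRY
After op 4 paint(3,5,G):
RRRRRR
RRRRRR
RRRRRR
RRRRRG
RRRRRR
RRRRYR
RRRRRY
RRRRRY
After op 5 paint(5,5,K):
RRRRRR
RRRRRR
RRRRRR
RRRRRG
RRRRRR
RRRRYK
RRRRRY
RRRRRY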